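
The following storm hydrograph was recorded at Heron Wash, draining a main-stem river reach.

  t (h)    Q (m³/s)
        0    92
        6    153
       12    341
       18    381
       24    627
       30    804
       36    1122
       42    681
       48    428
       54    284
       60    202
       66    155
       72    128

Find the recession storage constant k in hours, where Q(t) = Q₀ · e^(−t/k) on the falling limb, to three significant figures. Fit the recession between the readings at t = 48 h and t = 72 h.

On the falling limb, Q drops from 428 to 128 m³/s between t = 48 h and t = 72 h (Δt = 24 h).
k = −Δt / ln(Q₂/Q₁) = −24 / ln(128/428) = 19.9 h.

k ≈ 19.9 h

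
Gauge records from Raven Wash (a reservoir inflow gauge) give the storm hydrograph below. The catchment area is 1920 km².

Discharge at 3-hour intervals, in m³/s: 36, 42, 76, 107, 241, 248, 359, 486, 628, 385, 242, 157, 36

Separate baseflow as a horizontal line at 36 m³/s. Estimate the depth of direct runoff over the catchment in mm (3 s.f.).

d ≈ 14.5 mm

Direct runoff: 0.0, 6.0, 40.0, 71.0, 205.0, 212.0, 323.0, 450.0, 592.0, 349.0, 206.0, 121.0, 0.0 m³/s; ΣQ_DR = 2575 m³/s.
V = ΣQ_DR · Δt = 2575 × 10800 s = 2.781 × 10^7 m³.
Over A = 1920 km², depth = V / A = 14.5 mm.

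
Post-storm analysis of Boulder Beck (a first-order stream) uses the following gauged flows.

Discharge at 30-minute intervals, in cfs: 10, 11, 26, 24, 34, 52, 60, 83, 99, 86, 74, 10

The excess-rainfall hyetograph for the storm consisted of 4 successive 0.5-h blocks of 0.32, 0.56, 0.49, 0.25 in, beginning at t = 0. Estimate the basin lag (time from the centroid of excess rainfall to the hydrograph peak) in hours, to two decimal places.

t_L ≈ 3.04 h

Centroid of excess rainfall: t_c = Σ P_i·t̄_i / ΣP_i = 0.9568 h (block centres at 0.25, 0.75, 1.25, 1.75 h).
Hydrograph peak occurs at t = 4 h, so basin lag t_L = 4 − 0.9568 = 3.04 h.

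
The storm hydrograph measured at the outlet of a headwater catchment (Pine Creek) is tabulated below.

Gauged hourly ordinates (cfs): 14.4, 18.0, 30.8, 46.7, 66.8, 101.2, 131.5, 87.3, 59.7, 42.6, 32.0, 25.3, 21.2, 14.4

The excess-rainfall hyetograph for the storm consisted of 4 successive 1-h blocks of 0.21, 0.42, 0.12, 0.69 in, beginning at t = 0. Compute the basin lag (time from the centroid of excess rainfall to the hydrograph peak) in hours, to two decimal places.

Centroid of excess rainfall: t_c = Σ P_i·t̄_i / ΣP_i = 2.3958 h (block centres at 0.5, 1.5, 2.5, 3.5 h).
Hydrograph peak occurs at t = 6 h, so basin lag t_L = 6 − 2.3958 = 3.60 h.

t_L ≈ 3.60 h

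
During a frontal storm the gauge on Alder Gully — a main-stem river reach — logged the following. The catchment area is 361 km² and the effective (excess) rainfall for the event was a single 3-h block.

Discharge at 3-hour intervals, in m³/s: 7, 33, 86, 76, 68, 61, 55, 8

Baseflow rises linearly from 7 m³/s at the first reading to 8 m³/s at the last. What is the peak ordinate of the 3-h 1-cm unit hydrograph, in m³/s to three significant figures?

Direct runoff: 0.00, 25.86, 78.71, 68.57, 60.43, 53.29, 47.14, 0.00 m³/s; ΣQ_DR = 334.0 m³/s, peak = 78.71 m³/s.
Runoff depth d = ΣQ_DR·Δt / A = 334.0 × 10800 / (361 km²) = 9.992 mm.
The 1-cm UH is the DRH scaled by (10 mm)/d, so U_p = 78.71 × 10/9.992 = 78.8 m³/s.

U_p ≈ 78.8 m³/s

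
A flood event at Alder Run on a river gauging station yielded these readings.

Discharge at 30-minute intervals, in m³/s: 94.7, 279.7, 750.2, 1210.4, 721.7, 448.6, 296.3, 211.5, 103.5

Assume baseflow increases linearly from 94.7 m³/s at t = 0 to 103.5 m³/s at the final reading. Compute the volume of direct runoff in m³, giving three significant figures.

Direct-runoff ordinates (Q − Q_b): 0.00, 183.90, 653.30, 1112.40, 622.60, 348.40, 195.00, 109.10, 0.00 m³/s.
ΣQ_DR = 3225 m³/s.
With Δt = 0.5 h = 1800 s, V = ΣQ_DR · Δt = 3225 × 1800 = 5.80 × 10^6 m³.

V ≈ 5.80 × 10^6 m³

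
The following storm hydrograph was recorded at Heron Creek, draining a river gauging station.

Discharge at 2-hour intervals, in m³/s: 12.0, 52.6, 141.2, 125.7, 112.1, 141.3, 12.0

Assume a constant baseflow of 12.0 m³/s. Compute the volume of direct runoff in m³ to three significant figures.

Direct-runoff ordinates (Q − Q_b): 0.0, 40.6, 129.2, 113.7, 100.1, 129.3, 0.0 m³/s.
ΣQ_DR = 512.9 m³/s.
With Δt = 2 h = 7200 s, V = ΣQ_DR · Δt = 512.9 × 7200 = 3.69 × 10^6 m³.

V ≈ 3.69 × 10^6 m³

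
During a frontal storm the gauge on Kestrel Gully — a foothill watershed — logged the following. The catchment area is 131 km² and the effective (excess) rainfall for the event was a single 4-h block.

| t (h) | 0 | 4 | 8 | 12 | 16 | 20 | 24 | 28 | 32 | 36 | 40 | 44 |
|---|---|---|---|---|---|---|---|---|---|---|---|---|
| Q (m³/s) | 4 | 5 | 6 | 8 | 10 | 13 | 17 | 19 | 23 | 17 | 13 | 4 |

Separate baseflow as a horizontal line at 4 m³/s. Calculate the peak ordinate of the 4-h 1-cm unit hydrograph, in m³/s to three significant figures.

U_p ≈ 19.0 m³/s

Direct runoff: 0.0, 1.0, 2.0, 4.0, 6.0, 9.0, 13.0, 15.0, 19.0, 13.0, 9.0, 0.0 m³/s; ΣQ_DR = 91.00 m³/s, peak = 19.0 m³/s.
Runoff depth d = ΣQ_DR·Δt / A = 91.00 × 14400 / (131 km²) = 10.00 mm.
The 1-cm UH is the DRH scaled by (10 mm)/d, so U_p = 19.0 × 10/10.00 = 19.0 m³/s.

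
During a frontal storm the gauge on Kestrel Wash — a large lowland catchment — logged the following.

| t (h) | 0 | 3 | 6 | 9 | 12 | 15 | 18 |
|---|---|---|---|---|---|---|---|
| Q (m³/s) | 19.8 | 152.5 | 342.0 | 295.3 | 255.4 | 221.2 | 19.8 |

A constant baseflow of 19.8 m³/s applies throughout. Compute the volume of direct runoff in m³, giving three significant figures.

Direct-runoff ordinates (Q − Q_b): 0.0, 132.7, 322.2, 275.5, 235.6, 201.4, 0.0 m³/s.
ΣQ_DR = 1167 m³/s.
With Δt = 3 h = 10800 s, V = ΣQ_DR · Δt = 1167 × 10800 = 1.26 × 10^7 m³.

V ≈ 1.26 × 10^7 m³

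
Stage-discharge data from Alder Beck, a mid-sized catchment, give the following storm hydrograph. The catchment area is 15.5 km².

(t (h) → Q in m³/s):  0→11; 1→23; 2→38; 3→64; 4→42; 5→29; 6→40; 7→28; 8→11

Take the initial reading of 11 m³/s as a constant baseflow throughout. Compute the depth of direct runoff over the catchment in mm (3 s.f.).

d ≈ 43.4 mm

Direct runoff: 0.0, 12.0, 27.0, 53.0, 31.0, 18.0, 29.0, 17.0, 0.0 m³/s; ΣQ_DR = 187.0 m³/s.
V = ΣQ_DR · Δt = 187.0 × 3600 s = 6.732 × 10^5 m³.
Over A = 15.5 km², depth = V / A = 43.4 mm.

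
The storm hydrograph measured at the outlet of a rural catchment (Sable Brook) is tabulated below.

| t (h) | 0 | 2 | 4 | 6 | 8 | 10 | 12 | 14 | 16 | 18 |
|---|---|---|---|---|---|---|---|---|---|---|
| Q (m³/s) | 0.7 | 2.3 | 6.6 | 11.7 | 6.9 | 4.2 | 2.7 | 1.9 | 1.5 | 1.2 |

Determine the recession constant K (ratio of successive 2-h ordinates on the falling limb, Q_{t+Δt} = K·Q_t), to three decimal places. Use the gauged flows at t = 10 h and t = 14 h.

K ≈ 0.673

Using the recession-limb readings at t = 10 h and t = 14 h: Q falls from 4.2 to 1.9 m³/s over 2 intervals.
K = (Q₂/Q₁)^(1/2) = (1.9/4.2)^(1/2) = 0.673.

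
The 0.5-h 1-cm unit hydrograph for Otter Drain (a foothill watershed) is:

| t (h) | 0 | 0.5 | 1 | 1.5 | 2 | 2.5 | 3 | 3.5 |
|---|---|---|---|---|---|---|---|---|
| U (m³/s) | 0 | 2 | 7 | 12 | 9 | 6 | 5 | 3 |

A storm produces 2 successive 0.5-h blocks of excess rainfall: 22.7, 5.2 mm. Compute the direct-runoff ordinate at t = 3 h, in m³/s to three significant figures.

By discrete convolution, Q_j = Σ (P_i / 10 mm) · U_{j−i}.
At t = 3 h (j=6): Q = (22.7/10)·5 + (5.2/10)·6 = 14.5 m³/s.

Q ≈ 14.5 m³/s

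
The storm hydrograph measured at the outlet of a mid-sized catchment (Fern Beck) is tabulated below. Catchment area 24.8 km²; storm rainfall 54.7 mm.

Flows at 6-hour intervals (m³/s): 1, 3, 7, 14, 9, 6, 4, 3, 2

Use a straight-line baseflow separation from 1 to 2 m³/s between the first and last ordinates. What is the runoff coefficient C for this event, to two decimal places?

ΣQ_DR = 35.50 m³/s; V = ΣQ_DR·Δt = 7.668 × 10^5 m³.
Runoff depth d = V / A = 30.92 mm.
C = d / P = 30.92 / 54.7 = 0.57.

C ≈ 0.57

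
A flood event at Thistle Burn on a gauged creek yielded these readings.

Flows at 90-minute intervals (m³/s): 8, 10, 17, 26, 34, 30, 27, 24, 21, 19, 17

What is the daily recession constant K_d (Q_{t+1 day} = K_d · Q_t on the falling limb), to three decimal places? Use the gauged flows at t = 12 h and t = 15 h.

Between t = 12 h and t = 15 h the flow falls from 21 to 17 m³/s over 2×1.5 h = 3 h.
Per-interval ratio K = (17/21)^(1/2) = 0.8997; K_d = K^(24/1.5) = 0.184.

K_d ≈ 0.184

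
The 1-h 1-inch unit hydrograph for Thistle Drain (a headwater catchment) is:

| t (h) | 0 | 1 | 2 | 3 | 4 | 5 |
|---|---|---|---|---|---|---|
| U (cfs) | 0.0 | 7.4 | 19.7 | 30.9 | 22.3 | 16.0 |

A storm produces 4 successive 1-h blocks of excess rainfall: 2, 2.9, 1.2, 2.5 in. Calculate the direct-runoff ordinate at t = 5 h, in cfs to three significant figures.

By discrete convolution, Q_j = Σ (P_i / 1 in) · U_{j−i}.
At t = 5 h (j=5): Q = (2/1)·16.0 + (2.9/1)·22.3 + (1.2/1)·30.9 + (2.5/1)·19.7 = 183 cfs.

Q ≈ 183 cfs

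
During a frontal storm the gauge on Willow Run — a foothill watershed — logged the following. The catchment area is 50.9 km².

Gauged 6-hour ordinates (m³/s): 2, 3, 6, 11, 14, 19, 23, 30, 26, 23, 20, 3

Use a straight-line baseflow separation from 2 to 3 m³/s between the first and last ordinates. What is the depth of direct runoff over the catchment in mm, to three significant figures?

Direct runoff: 0.00, 0.91, 3.82, 8.73, 11.64, 16.55, 20.45, 27.36, 23.27, 20.18, 17.09, 0.00 m³/s; ΣQ_DR = 150.0 m³/s.
V = ΣQ_DR · Δt = 150.0 × 21600 s = 3.240 × 10^6 m³.
Over A = 50.9 km², depth = V / A = 63.7 mm.

d ≈ 63.7 mm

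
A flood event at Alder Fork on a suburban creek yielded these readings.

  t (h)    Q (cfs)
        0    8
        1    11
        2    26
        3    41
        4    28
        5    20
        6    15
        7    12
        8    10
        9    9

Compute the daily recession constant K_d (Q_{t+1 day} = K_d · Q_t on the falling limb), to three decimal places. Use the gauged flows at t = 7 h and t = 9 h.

K_d ≈ 0.032

Between t = 7 h and t = 9 h the flow falls from 12 to 9 cfs over 2×1 h = 2 h.
Per-interval ratio K = (9/12)^(1/2) = 0.8660; K_d = K^(24/1) = 0.032.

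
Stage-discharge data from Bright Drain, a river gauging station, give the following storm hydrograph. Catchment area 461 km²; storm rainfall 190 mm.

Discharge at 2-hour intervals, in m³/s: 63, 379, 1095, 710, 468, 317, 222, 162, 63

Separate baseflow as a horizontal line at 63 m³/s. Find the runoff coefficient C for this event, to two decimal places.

ΣQ_DR = 2912 m³/s; V = ΣQ_DR·Δt = 2.097 × 10^7 m³.
Runoff depth d = V / A = 45.48 mm.
C = d / P = 45.48 / 190 = 0.24.

C ≈ 0.24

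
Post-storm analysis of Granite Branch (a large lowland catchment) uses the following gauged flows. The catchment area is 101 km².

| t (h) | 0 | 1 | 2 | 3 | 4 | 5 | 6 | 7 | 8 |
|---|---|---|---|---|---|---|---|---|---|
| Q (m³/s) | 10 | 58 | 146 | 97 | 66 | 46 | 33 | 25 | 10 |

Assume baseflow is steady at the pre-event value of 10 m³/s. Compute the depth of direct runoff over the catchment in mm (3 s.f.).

Direct runoff: 0.0, 48.0, 136.0, 87.0, 56.0, 36.0, 23.0, 15.0, 0.0 m³/s; ΣQ_DR = 401.0 m³/s.
V = ΣQ_DR · Δt = 401.0 × 3600 s = 1.444 × 10^6 m³.
Over A = 101 km², depth = V / A = 14.3 mm.

d ≈ 14.3 mm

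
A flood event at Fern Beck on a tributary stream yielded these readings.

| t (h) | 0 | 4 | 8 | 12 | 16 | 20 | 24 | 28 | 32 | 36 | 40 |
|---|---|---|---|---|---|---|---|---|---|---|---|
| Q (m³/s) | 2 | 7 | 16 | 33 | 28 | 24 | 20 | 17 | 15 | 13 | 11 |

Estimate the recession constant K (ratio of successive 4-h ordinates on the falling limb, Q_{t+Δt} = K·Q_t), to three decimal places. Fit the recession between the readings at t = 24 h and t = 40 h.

Using the recession-limb readings at t = 24 h and t = 40 h: Q falls from 20 to 11 m³/s over 4 intervals.
K = (Q₂/Q₁)^(1/4) = (11/20)^(1/4) = 0.861.

K ≈ 0.861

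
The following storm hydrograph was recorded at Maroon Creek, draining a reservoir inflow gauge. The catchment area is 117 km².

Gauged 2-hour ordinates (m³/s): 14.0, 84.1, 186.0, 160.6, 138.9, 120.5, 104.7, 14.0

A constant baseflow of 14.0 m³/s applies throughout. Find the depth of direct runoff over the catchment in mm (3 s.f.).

d ≈ 43.7 mm

Direct runoff: 0.0, 70.1, 172.0, 146.6, 124.9, 106.5, 90.7, 0.0 m³/s; ΣQ_DR = 710.8 m³/s.
V = ΣQ_DR · Δt = 710.8 × 7200 s = 5.118 × 10^6 m³.
Over A = 117 km², depth = V / A = 43.7 mm.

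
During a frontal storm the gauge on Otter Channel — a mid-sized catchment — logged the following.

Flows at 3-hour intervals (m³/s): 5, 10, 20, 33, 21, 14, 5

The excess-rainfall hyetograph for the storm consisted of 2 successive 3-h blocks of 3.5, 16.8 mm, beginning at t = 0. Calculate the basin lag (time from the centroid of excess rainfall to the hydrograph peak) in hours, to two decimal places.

Centroid of excess rainfall: t_c = Σ P_i·t̄_i / ΣP_i = 3.9828 h (block centres at 1.5, 4.5 h).
Hydrograph peak occurs at t = 9 h, so basin lag t_L = 9 − 3.9828 = 5.02 h.

t_L ≈ 5.02 h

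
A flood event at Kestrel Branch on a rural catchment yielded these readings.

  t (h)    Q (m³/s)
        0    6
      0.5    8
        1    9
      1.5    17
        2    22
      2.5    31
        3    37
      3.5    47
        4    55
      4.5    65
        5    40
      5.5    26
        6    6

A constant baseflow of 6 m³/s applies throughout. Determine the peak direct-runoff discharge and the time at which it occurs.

Q_p = 59.0 m³/s at t = 4.5 h

Subtracting baseflow gives direct-runoff ordinates: 0.0, 2.0, 3.0, 11.0, 16.0, 25.0, 31.0, 41.0, 49.0, 59.0, 34.0, 20.0, 0.0 m³/s.
The maximum is 59.0 m³/s, occurring at the reading for t = 4.5 h.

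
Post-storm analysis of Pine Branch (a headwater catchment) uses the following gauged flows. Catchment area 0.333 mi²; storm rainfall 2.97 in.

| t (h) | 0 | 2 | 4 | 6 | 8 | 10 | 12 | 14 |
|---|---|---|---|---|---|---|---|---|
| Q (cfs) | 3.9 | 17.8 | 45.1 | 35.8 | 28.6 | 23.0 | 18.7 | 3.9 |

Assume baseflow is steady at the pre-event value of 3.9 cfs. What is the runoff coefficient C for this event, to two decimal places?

ΣQ_DR = 145.6 cfs; V = ΣQ_DR·Δt = 1.048 × 10^6 ft³.
Runoff depth d = V / A = 1.355 in.
C = d / P = 1.355 / 2.97 = 0.46.

C ≈ 0.46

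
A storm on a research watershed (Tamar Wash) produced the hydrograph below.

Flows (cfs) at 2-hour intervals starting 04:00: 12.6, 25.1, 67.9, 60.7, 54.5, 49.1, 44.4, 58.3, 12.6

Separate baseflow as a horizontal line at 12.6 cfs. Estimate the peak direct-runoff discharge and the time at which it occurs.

Subtracting baseflow gives direct-runoff ordinates: 0.0, 12.5, 55.3, 48.1, 41.9, 36.5, 31.8, 45.7, 0.0 cfs.
The maximum is 55.3 cfs, occurring at the reading for t = 08:00.

Q_p = 55.3 cfs at t = 08:00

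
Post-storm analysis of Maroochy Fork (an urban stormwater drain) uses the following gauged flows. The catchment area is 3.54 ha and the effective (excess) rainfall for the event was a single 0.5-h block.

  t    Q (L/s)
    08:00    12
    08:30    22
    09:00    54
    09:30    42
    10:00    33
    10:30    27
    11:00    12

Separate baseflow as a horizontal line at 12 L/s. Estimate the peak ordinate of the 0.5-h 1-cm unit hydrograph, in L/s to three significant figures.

Direct runoff: 0.0, 10.0, 42.0, 30.0, 21.0, 15.0, 0.0 L/s; ΣQ_DR = 118.0 L/s, peak = 42.0 L/s.
Runoff depth d = ΣQ_DR·Δt / A = 118.0 × 1800 / (3.54 ha) = 6.000 mm.
The 1-cm UH is the DRH scaled by (10 mm)/d, so U_p = 42.0 × 10/6.000 = 70.0 L/s.

U_p ≈ 70.0 L/s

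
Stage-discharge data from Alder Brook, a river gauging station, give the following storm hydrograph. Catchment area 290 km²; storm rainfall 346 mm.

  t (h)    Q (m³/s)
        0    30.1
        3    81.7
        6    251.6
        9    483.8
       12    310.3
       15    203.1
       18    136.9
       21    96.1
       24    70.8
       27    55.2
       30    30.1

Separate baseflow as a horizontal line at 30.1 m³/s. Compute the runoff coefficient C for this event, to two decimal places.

ΣQ_DR = 1419 m³/s; V = ΣQ_DR·Δt = 1.532 × 10^7 m³.
Runoff depth d = V / A = 52.83 mm.
C = d / P = 52.83 / 346 = 0.15.

C ≈ 0.15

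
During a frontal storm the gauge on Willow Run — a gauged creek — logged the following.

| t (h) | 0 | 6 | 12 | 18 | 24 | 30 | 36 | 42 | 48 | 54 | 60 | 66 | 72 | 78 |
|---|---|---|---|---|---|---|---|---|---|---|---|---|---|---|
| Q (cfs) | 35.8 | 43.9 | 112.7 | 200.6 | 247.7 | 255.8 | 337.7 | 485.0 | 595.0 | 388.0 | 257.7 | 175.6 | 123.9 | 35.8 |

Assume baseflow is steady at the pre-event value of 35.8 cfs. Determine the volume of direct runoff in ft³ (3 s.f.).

Direct-runoff ordinates (Q − Q_b): 0.0, 8.1, 76.9, 164.8, 211.9, 220.0, 301.9, 449.2, 559.2, 352.2, 221.9, 139.8, 88.1, 0.0 cfs.
ΣQ_DR = 2794 cfs.
With Δt = 6 h = 21600 s, V = ΣQ_DR · Δt = 2794 × 21600 = 6.04 × 10^7 ft³.

V ≈ 6.04 × 10^7 ft³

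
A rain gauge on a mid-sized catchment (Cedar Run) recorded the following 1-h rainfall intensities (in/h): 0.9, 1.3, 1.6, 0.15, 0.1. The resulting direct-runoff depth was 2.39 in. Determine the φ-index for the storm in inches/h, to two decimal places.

Only the 3 blocks with intensity above φ contribute runoff: 0.9, 1.3, 1.6 in/h.
Σ(I−φ)·Δt = d  ⇒  (0.9+1.3+1.6 − 3φ)·1 = 2.39
φ = (3.800 − 2.39/1) / 3 = 0.47 in/h.

φ ≈ 0.47 in/h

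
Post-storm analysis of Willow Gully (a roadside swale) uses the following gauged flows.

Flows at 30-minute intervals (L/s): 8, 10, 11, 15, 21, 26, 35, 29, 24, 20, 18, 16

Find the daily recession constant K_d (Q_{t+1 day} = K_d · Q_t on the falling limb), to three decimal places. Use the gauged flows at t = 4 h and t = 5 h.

K_d ≈ 0.001

Between t = 4 h and t = 5 h the flow falls from 24 to 18 L/s over 2×0.5 h = 1 h.
Per-interval ratio K = (18/24)^(1/2) = 0.8660; K_d = K^(24/0.5) = 0.001.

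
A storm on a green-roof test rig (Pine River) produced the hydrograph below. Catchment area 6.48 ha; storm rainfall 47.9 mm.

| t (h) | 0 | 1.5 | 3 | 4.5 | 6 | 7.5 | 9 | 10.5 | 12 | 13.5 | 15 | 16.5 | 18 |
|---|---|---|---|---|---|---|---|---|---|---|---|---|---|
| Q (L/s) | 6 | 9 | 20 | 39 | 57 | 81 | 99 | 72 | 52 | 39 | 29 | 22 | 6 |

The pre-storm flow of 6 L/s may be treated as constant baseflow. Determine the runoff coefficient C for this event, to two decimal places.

C ≈ 0.79

ΣQ_DR = 453.0 L/s; V = ΣQ_DR·Δt = 2.446 × 10^6 L.
Runoff depth d = V / A = 37.75 mm.
C = d / P = 37.75 / 47.9 = 0.79.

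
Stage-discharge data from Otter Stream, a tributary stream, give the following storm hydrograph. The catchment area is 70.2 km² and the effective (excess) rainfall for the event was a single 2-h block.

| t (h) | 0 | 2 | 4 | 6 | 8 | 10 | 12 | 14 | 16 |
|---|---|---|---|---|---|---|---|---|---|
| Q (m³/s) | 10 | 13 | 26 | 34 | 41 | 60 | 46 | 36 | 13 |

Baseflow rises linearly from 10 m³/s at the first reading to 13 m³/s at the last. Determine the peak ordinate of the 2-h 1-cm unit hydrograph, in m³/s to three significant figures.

Direct runoff: 0.00, 2.62, 15.25, 22.88, 29.50, 48.12, 33.75, 23.38, 0.00 m³/s; ΣQ_DR = 175.5 m³/s, peak = 48.12 m³/s.
Runoff depth d = ΣQ_DR·Δt / A = 175.5 × 7200 / (70.2 km²) = 18.00 mm.
The 1-cm UH is the DRH scaled by (10 mm)/d, so U_p = 48.12 × 10/18.00 = 26.7 m³/s.

U_p ≈ 26.7 m³/s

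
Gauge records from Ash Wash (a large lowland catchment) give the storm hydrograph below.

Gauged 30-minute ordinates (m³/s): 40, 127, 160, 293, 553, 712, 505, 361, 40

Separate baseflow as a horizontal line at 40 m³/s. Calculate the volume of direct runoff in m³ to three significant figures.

Direct-runoff ordinates (Q − Q_b): 0.0, 87.0, 120.0, 253.0, 513.0, 672.0, 465.0, 321.0, 0.0 m³/s.
ΣQ_DR = 2431 m³/s.
With Δt = 0.5 h = 1800 s, V = ΣQ_DR · Δt = 2431 × 1800 = 4.38 × 10^6 m³.

V ≈ 4.38 × 10^6 m³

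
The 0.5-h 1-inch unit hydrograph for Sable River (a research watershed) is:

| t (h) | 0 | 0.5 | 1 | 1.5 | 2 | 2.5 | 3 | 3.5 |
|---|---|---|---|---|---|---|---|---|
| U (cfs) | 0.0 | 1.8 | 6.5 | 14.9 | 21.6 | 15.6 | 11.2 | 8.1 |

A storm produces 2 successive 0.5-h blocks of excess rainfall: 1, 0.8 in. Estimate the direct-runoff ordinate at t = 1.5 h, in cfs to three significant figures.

Q ≈ 20.1 cfs

By discrete convolution, Q_j = Σ (P_i / 1 in) · U_{j−i}.
At t = 1.5 h (j=3): Q = (1/1)·14.9 + (0.8/1)·6.5 = 20.1 cfs.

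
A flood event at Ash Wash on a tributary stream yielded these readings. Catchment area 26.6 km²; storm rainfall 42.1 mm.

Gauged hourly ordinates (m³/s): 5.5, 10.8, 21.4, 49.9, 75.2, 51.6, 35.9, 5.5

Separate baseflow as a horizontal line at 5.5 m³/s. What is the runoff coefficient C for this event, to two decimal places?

C ≈ 0.68

ΣQ_DR = 211.8 m³/s; V = ΣQ_DR·Δt = 7.625 × 10^5 m³.
Runoff depth d = V / A = 28.66 mm.
C = d / P = 28.66 / 42.1 = 0.68.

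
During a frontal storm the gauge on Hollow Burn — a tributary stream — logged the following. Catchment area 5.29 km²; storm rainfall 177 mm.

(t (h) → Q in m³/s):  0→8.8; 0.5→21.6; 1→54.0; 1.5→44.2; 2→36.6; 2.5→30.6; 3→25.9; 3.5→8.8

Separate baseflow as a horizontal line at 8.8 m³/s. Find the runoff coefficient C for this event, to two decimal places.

ΣQ_DR = 160.1 m³/s; V = ΣQ_DR·Δt = 2.882 × 10^5 m³.
Runoff depth d = V / A = 54.48 mm.
C = d / P = 54.48 / 177 = 0.31.

C ≈ 0.31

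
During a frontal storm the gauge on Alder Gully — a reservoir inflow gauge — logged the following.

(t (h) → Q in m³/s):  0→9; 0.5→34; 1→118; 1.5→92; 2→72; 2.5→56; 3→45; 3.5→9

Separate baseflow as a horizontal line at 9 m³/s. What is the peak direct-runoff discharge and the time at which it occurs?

Subtracting baseflow gives direct-runoff ordinates: 0.0, 25.0, 109.0, 83.0, 63.0, 47.0, 36.0, 0.0 m³/s.
The maximum is 109.0 m³/s, occurring at the reading for t = 1 h.

Q_p = 109.0 m³/s at t = 1 h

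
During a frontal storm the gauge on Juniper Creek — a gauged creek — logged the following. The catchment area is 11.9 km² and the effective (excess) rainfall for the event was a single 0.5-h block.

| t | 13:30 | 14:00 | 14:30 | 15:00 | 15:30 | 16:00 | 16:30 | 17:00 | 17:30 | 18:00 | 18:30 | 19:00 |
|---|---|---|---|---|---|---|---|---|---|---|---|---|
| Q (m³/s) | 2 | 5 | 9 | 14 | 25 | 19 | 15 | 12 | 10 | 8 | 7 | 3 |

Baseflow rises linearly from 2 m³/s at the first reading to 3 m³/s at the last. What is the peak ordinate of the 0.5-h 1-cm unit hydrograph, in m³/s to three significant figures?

Direct runoff: 0.00, 2.91, 6.82, 11.73, 22.64, 16.55, 12.45, 9.36, 7.27, 5.18, 4.09, 0.00 m³/s; ΣQ_DR = 99.00 m³/s, peak = 22.64 m³/s.
Runoff depth d = ΣQ_DR·Δt / A = 99.00 × 1800 / (11.9 km²) = 14.97 mm.
The 1-cm UH is the DRH scaled by (10 mm)/d, so U_p = 22.64 × 10/14.97 = 15.1 m³/s.

U_p ≈ 15.1 m³/s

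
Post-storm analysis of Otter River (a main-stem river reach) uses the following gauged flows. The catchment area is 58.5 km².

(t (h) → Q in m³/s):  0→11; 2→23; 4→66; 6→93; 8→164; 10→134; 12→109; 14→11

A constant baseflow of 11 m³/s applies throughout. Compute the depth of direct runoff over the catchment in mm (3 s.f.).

Direct runoff: 0.0, 12.0, 55.0, 82.0, 153.0, 123.0, 98.0, 0.0 m³/s; ΣQ_DR = 523.0 m³/s.
V = ΣQ_DR · Δt = 523.0 × 7200 s = 3.766 × 10^6 m³.
Over A = 58.5 km², depth = V / A = 64.4 mm.

d ≈ 64.4 mm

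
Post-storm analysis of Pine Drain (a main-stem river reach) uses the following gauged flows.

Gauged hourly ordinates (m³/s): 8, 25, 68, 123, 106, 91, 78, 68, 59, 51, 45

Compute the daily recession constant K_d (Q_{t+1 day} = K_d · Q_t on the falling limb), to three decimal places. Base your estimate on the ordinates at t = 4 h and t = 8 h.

K_d ≈ 0.030

Between t = 4 h and t = 8 h the flow falls from 106 to 59 m³/s over 4×1 h = 4 h.
Per-interval ratio K = (59/106)^(1/4) = 0.8637; K_d = K^(24/1) = 0.030.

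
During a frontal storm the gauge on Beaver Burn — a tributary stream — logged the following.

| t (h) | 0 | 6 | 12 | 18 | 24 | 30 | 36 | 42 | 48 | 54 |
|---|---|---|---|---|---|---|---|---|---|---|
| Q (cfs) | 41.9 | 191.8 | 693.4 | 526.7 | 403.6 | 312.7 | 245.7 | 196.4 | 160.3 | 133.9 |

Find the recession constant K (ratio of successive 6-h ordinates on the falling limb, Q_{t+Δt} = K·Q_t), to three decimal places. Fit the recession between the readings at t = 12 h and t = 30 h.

Using the recession-limb readings at t = 12 h and t = 30 h: Q falls from 693.4 to 312.7 cfs over 3 intervals.
K = (Q₂/Q₁)^(1/3) = (312.7/693.4)^(1/3) = 0.767.

K ≈ 0.767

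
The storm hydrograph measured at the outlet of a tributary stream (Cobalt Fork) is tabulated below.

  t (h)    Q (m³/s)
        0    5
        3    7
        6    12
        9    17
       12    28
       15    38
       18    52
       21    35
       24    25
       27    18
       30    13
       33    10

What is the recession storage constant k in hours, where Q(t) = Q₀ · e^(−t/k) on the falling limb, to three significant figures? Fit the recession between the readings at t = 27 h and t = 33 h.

k ≈ 10.2 h

On the falling limb, Q drops from 18 to 10 m³/s between t = 27 h and t = 33 h (Δt = 6 h).
k = −Δt / ln(Q₂/Q₁) = −6 / ln(10/18) = 10.2 h.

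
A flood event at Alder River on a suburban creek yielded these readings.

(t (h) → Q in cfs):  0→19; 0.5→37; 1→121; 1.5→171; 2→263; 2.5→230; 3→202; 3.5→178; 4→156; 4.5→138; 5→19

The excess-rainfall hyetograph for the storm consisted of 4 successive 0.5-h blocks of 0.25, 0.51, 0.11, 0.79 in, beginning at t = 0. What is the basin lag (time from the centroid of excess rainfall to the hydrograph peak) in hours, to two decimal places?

Centroid of excess rainfall: t_c = Σ P_i·t̄_i / ΣP_i = 1.1837 h (block centres at 0.25, 0.75, 1.25, 1.75 h).
Hydrograph peak occurs at t = 2 h, so basin lag t_L = 2 − 1.1837 = 0.82 h.

t_L ≈ 0.82 h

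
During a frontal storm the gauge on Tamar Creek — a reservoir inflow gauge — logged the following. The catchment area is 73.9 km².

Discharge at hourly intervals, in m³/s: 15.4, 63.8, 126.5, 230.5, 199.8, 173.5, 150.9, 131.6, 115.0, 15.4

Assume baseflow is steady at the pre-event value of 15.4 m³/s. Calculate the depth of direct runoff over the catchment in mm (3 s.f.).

d ≈ 52.0 mm

Direct runoff: 0.0, 48.4, 111.1, 215.1, 184.4, 158.1, 135.5, 116.2, 99.6, 0.0 m³/s; ΣQ_DR = 1068 m³/s.
V = ΣQ_DR · Δt = 1068 × 3600 s = 3.846 × 10^6 m³.
Over A = 73.9 km², depth = V / A = 52.0 mm.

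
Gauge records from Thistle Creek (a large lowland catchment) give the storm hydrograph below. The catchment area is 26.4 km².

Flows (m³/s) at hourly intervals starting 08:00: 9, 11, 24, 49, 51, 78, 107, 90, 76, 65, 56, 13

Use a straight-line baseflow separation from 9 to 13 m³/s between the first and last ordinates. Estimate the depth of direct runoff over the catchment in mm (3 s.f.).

d ≈ 67.8 mm

Direct runoff: 0.00, 1.64, 14.27, 38.91, 40.55, 67.18, 95.82, 78.45, 64.09, 52.73, 43.36, 0.00 m³/s; ΣQ_DR = 497.0 m³/s.
V = ΣQ_DR · Δt = 497.0 × 3600 s = 1.789 × 10^6 m³.
Over A = 26.4 km², depth = V / A = 67.8 mm.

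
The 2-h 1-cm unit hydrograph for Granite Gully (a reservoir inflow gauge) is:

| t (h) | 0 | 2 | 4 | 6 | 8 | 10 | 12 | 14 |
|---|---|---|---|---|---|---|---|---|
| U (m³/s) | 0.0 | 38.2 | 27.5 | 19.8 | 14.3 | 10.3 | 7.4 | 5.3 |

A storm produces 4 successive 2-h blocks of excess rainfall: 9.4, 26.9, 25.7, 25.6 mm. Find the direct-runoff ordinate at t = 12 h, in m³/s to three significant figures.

Q ≈ 122 m³/s

By discrete convolution, Q_j = Σ (P_i / 10 mm) · U_{j−i}.
At t = 12 h (j=6): Q = (9.4/10)·7.4 + (26.9/10)·10.3 + (25.7/10)·14.3 + (25.6/10)·19.8 = 122 m³/s.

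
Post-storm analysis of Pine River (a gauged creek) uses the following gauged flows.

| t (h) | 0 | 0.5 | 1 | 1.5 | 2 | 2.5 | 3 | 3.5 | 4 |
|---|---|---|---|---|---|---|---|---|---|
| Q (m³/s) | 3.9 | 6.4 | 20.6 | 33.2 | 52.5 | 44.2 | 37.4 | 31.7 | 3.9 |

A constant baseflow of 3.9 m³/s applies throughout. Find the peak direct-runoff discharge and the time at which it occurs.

Q_p = 48.6 m³/s at t = 2 h

Subtracting baseflow gives direct-runoff ordinates: 0.0, 2.5, 16.7, 29.3, 48.6, 40.3, 33.5, 27.8, 0.0 m³/s.
The maximum is 48.6 m³/s, occurring at the reading for t = 2 h.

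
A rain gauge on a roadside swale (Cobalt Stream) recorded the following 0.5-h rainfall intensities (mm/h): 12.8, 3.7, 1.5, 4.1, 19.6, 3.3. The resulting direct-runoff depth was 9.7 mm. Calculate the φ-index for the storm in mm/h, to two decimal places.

φ ≈ 6.50 mm/h

Only the 2 blocks with intensity above φ contribute runoff: 12.8, 19.6 mm/h.
Σ(I−φ)·Δt = d  ⇒  (12.8+19.6 − 2φ)·0.5 = 9.7
φ = (32.40 − 9.7/0.5) / 2 = 6.50 mm/h.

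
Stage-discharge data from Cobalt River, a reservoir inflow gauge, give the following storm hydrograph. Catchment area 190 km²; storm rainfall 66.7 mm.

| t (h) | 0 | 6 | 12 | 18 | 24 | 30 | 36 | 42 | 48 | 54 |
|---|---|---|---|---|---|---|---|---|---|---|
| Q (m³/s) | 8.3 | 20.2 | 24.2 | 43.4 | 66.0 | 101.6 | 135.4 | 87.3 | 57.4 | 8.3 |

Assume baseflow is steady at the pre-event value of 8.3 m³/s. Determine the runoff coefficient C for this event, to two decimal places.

ΣQ_DR = 469.1 m³/s; V = ΣQ_DR·Δt = 1.013 × 10^7 m³.
Runoff depth d = V / A = 53.33 mm.
C = d / P = 53.33 / 66.7 = 0.80.

C ≈ 0.80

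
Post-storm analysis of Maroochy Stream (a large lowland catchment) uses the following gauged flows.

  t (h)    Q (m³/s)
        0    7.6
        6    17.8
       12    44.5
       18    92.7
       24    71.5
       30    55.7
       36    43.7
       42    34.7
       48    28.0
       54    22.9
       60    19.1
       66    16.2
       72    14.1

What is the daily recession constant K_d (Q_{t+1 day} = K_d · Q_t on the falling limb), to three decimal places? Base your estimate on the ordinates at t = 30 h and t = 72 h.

K_d ≈ 0.456

Between t = 30 h and t = 72 h the flow falls from 55.7 to 14.1 m³/s over 7×6 h = 42 h.
Per-interval ratio K = (14.1/55.7)^(1/7) = 0.8218; K_d = K^(24/6) = 0.456.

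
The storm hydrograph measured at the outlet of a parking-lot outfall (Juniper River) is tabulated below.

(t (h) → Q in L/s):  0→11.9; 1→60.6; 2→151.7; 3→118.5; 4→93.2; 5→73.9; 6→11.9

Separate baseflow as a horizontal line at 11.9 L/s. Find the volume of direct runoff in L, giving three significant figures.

V ≈ 1.58 × 10^6 L

Direct-runoff ordinates (Q − Q_b): 0.0, 48.7, 139.8, 106.6, 81.3, 62.0, 0.0 L/s.
ΣQ_DR = 438.4 L/s.
With Δt = 1 h = 3600 s, V = ΣQ_DR · Δt = 438.4 × 3600 = 1.58 × 10^6 L.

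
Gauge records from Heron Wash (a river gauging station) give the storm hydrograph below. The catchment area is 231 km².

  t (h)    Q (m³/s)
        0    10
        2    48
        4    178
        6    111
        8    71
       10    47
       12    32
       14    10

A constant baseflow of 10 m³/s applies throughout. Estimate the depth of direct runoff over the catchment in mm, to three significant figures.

d ≈ 13.3 mm

Direct runoff: 0.0, 38.0, 168.0, 101.0, 61.0, 37.0, 22.0, 0.0 m³/s; ΣQ_DR = 427.0 m³/s.
V = ΣQ_DR · Δt = 427.0 × 7200 s = 3.074 × 10^6 m³.
Over A = 231 km², depth = V / A = 13.3 mm.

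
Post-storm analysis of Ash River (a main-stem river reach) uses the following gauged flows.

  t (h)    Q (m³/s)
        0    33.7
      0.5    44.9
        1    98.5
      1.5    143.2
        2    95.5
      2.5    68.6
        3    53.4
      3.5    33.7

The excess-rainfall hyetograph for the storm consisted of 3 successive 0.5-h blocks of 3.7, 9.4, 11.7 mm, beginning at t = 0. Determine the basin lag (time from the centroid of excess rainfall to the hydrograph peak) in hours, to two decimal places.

Centroid of excess rainfall: t_c = Σ P_i·t̄_i / ΣP_i = 0.9113 h (block centres at 0.25, 0.75, 1.25 h).
Hydrograph peak occurs at t = 1.5 h, so basin lag t_L = 1.5 − 0.9113 = 0.59 h.

t_L ≈ 0.59 h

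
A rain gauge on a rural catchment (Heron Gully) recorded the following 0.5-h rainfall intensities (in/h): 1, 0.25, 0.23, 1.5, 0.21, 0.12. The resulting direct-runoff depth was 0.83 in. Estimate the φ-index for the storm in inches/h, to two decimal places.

φ ≈ 0.42 in/h

Only the 2 blocks with intensity above φ contribute runoff: 1, 1.5 in/h.
Σ(I−φ)·Δt = d  ⇒  (1+1.5 − 2φ)·0.5 = 0.83
φ = (2.500 − 0.83/0.5) / 2 = 0.42 in/h.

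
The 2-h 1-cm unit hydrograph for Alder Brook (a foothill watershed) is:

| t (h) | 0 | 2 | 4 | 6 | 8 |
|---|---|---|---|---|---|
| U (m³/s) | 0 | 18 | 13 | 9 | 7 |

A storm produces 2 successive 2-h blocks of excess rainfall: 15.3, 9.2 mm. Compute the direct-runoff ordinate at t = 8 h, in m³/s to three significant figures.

Q ≈ 19.0 m³/s

By discrete convolution, Q_j = Σ (P_i / 10 mm) · U_{j−i}.
At t = 8 h (j=4): Q = (15.3/10)·7 + (9.2/10)·9 = 19.0 m³/s.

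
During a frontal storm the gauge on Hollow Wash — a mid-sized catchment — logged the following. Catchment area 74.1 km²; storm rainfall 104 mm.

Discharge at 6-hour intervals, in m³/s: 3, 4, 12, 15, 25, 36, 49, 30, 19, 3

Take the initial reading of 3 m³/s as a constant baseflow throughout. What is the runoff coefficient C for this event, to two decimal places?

C ≈ 0.47

ΣQ_DR = 166.0 m³/s; V = ΣQ_DR·Δt = 3.586 × 10^6 m³.
Runoff depth d = V / A = 48.39 mm.
C = d / P = 48.39 / 104 = 0.47.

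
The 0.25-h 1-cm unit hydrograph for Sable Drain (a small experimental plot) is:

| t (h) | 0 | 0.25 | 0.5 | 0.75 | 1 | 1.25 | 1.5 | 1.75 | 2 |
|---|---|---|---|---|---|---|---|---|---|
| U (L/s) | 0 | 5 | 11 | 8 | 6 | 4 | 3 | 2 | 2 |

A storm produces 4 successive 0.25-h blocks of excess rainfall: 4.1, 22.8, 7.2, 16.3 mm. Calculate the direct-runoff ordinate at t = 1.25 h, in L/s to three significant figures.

By discrete convolution, Q_j = Σ (P_i / 10 mm) · U_{j−i}.
At t = 1.25 h (j=5): Q = (4.1/10)·4 + (22.8/10)·6 + (7.2/10)·8 + (16.3/10)·11 = 39.0 L/s.

Q ≈ 39.0 L/s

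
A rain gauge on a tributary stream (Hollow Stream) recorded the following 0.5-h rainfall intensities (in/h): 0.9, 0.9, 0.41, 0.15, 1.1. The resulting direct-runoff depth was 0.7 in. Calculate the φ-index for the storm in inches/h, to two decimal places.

φ ≈ 0.50 in/h

Only the 3 blocks with intensity above φ contribute runoff: 0.9, 0.9, 1.1 in/h.
Σ(I−φ)·Δt = d  ⇒  (0.9+0.9+1.1 − 3φ)·0.5 = 0.7
φ = (2.900 − 0.7/0.5) / 3 = 0.50 in/h.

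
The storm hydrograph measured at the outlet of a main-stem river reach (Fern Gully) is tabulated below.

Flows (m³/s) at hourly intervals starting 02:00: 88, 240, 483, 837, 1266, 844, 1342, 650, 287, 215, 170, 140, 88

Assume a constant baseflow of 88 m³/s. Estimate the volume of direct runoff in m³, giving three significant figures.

V ≈ 1.98 × 10^7 m³

Direct-runoff ordinates (Q − Q_b): 0.0, 152.0, 395.0, 749.0, 1178.0, 756.0, 1254.0, 562.0, 199.0, 127.0, 82.0, 52.0, 0.0 m³/s.
ΣQ_DR = 5506 m³/s.
With Δt = 1 h = 3600 s, V = ΣQ_DR · Δt = 5506 × 3600 = 1.98 × 10^7 m³.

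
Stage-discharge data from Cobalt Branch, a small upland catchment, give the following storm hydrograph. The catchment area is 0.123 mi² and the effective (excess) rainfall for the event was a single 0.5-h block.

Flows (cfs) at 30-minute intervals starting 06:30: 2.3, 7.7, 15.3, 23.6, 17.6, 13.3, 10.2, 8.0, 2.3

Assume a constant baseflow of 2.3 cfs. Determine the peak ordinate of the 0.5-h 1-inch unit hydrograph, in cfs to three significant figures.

Direct runoff: 0.0, 5.4, 13.0, 21.3, 15.3, 11.0, 7.9, 5.7, 0.0 cfs; ΣQ_DR = 79.60 cfs, peak = 21.3 cfs.
Runoff depth d = ΣQ_DR·Δt / A = 79.60 × 1800 / (0.123 mi²) = 0.5014 in.
The 1-inch UH is the DRH scaled by (1 in)/d, so U_p = 21.3 × 1/0.5014 = 42.5 cfs.

U_p ≈ 42.5 cfs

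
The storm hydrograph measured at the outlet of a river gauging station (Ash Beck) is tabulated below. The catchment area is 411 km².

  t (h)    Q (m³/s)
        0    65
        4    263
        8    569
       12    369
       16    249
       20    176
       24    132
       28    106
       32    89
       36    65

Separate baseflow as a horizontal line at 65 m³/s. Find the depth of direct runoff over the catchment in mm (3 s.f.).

d ≈ 50.2 mm

Direct runoff: 0.0, 198.0, 504.0, 304.0, 184.0, 111.0, 67.0, 41.0, 24.0, 0.0 m³/s; ΣQ_DR = 1433 m³/s.
V = ΣQ_DR · Δt = 1433 × 14400 s = 2.064 × 10^7 m³.
Over A = 411 km², depth = V / A = 50.2 mm.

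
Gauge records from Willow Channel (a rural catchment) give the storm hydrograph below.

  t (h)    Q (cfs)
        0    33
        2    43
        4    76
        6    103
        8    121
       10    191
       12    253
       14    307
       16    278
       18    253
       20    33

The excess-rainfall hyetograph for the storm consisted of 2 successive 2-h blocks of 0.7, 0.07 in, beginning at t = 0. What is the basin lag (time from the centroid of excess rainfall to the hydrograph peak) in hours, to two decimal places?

t_L ≈ 12.82 h

Centroid of excess rainfall: t_c = Σ P_i·t̄_i / ΣP_i = 1.1818 h (block centres at 1, 3 h).
Hydrograph peak occurs at t = 14 h, so basin lag t_L = 14 − 1.1818 = 12.82 h.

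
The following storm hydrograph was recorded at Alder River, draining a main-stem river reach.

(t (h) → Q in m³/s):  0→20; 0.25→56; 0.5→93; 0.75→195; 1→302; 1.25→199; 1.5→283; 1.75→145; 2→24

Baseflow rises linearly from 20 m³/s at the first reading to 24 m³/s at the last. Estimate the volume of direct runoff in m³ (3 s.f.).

V ≈ 1.01 × 10^6 m³

Direct-runoff ordinates (Q − Q_b): 0.00, 35.50, 72.00, 173.50, 280.00, 176.50, 260.00, 121.50, 0.00 m³/s.
ΣQ_DR = 1119 m³/s.
With Δt = 0.25 h = 900 s, V = ΣQ_DR · Δt = 1119 × 900 = 1.01 × 10^6 m³.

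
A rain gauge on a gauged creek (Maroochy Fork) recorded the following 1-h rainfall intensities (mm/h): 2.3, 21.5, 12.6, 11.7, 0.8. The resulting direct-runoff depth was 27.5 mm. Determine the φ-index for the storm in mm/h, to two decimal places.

Only the 3 blocks with intensity above φ contribute runoff: 21.5, 12.6, 11.7 mm/h.
Σ(I−φ)·Δt = d  ⇒  (21.5+12.6+11.7 − 3φ)·1 = 27.5
φ = (45.80 − 27.5/1) / 3 = 6.10 mm/h.

φ ≈ 6.10 mm/h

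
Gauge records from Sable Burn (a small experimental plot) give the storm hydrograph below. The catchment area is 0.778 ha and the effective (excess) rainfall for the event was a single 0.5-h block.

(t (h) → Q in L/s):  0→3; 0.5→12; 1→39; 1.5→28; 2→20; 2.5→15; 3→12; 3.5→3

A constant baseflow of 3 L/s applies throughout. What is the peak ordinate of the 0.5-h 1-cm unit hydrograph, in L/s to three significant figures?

Direct runoff: 0.0, 9.0, 36.0, 25.0, 17.0, 12.0, 9.0, 0.0 L/s; ΣQ_DR = 108.0 L/s, peak = 36.0 L/s.
Runoff depth d = ΣQ_DR·Δt / A = 108.0 × 1800 / (0.778 ha) = 24.99 mm.
The 1-cm UH is the DRH scaled by (10 mm)/d, so U_p = 36.0 × 10/24.99 = 14.4 L/s.

U_p ≈ 14.4 L/s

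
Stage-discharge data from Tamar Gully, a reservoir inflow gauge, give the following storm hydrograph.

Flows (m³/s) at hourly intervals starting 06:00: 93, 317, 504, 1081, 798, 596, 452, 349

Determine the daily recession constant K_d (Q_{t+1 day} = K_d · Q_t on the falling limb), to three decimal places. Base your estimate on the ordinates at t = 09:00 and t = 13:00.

K_d ≈ 0.001

Between t = 09:00 and t = 13:00 the flow falls from 1081 to 349 m³/s over 4×1 h = 4 h.
Per-interval ratio K = (349/1081)^(1/4) = 0.7538; K_d = K^(24/1) = 0.001.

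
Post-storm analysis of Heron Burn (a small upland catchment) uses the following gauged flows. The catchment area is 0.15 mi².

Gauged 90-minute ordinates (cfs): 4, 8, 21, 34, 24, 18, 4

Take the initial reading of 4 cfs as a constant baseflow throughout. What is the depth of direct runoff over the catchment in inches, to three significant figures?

Direct runoff: 0.0, 4.0, 17.0, 30.0, 20.0, 14.0, 0.0 cfs; ΣQ_DR = 85.00 cfs.
V = ΣQ_DR · Δt = 85.00 × 5400 s = 4.590 × 10^5 ft³.
Over A = 0.15 mi², depth = V / A = 1.32 in.

d ≈ 1.32 in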